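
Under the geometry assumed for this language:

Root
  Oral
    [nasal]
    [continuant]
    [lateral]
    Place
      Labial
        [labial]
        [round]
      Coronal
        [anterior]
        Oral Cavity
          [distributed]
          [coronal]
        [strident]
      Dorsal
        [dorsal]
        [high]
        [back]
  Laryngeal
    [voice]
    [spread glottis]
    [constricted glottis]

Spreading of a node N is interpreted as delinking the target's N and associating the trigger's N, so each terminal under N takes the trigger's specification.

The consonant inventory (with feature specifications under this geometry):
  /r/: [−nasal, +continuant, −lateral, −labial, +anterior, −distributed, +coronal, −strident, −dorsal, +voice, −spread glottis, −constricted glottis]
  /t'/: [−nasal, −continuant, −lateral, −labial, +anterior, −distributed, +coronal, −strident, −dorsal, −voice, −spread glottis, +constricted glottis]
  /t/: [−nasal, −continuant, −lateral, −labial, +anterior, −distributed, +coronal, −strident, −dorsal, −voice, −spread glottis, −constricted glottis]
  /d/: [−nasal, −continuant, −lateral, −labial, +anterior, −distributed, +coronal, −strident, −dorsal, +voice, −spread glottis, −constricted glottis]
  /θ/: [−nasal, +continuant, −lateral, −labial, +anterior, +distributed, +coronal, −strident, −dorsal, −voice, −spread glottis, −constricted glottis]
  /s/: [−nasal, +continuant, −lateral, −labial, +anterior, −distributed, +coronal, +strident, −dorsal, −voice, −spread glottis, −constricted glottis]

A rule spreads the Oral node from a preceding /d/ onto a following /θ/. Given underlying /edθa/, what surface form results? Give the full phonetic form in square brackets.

The Oral node dominates the terminals [nasal], [continuant], [lateral], [labial], [round], [anterior], [distributed], [coronal], [strident], [dorsal], [high], [back].
Spreading Oral from /d/ onto /θ/ replaces those values with /d/'s: [−nasal], [−continuant], [−lateral], [−labial], [+anterior], [−distributed], [+coronal], [−strident], [−dorsal]. Features outside Oral ([voice], [spread glottis], [constricted glottis]) stay as in /θ/.
The resulting bundle matches /t/ in the inventory; substituting it for /θ/ gives [edta].

[edta]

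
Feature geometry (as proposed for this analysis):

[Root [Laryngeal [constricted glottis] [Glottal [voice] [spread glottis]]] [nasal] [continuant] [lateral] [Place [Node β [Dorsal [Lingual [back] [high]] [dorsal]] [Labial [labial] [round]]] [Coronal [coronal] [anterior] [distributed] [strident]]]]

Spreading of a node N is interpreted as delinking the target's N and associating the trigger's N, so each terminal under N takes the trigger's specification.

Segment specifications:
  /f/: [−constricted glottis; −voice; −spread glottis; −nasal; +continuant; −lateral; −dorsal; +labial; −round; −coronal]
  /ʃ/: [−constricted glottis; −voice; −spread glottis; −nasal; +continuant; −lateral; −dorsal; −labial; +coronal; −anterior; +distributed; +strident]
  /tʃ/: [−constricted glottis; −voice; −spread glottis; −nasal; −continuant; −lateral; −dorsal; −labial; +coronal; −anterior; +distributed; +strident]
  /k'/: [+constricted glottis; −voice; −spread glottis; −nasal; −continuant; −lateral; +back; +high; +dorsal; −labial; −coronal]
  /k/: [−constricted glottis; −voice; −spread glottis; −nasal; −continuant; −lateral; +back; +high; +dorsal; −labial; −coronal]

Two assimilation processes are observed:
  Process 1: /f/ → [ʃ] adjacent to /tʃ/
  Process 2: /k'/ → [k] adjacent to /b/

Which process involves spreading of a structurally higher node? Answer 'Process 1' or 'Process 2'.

Process 1 alters [labial], [round], [coronal], [anterior], [distributed], [strident]; the lowest common ancestor is Place (depth 1 from Root).
Process 2 alters [constricted glottis]; the lowest dominating node is [constricted glottis] (depth 2 from Root).
Depth 1 < depth 2; Process 1 involves the structurally higher constituent Place.

Process 1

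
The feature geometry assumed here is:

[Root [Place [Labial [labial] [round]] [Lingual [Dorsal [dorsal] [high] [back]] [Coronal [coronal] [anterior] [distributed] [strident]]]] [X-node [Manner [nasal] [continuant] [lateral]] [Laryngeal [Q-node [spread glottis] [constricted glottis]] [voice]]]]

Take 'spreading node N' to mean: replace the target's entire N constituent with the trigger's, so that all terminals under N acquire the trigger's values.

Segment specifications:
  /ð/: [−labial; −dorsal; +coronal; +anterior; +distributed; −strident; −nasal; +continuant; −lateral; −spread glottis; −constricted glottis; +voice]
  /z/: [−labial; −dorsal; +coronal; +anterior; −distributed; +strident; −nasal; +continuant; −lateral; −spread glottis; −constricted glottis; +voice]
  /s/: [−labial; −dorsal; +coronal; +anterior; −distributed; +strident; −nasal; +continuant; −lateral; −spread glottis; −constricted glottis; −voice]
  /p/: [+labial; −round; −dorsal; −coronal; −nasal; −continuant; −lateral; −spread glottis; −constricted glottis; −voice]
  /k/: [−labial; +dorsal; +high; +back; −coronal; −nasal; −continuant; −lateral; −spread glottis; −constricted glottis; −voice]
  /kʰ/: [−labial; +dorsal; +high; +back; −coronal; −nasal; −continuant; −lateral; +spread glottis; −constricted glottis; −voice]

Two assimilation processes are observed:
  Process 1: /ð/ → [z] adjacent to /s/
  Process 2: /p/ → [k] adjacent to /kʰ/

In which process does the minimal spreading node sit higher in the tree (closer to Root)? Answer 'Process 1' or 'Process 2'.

Process 1 alters [distributed], [strident]; the lowest common ancestor is Coronal (depth 3 from Root).
Process 2 alters [labial], [round], [dorsal], [high], [back]; the lowest common ancestor is Place (depth 1 from Root).
Place is closer to Root than Coronal, so Process 2 spreads the higher node.

Process 2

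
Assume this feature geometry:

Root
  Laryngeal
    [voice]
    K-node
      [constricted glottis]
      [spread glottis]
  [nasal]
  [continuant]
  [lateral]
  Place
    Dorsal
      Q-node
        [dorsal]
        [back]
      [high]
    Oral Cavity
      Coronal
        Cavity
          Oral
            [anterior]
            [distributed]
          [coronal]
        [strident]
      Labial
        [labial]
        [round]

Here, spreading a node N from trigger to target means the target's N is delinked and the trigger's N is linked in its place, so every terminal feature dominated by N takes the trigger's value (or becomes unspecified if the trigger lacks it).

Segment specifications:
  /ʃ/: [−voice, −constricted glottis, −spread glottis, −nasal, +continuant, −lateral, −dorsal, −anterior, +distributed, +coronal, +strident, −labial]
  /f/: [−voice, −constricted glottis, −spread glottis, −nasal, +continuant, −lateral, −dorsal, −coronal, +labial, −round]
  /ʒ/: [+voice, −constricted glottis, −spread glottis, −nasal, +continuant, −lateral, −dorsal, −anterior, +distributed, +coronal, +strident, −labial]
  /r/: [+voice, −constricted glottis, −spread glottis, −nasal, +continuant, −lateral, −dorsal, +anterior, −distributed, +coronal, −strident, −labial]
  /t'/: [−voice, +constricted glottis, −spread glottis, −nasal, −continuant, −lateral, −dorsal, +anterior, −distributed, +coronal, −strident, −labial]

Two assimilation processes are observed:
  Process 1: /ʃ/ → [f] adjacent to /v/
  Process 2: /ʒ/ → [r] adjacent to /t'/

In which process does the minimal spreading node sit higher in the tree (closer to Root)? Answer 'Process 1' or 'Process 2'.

Process 1

Process 1: the features that change are [labial], [round], [coronal], [anterior], [distributed], [strident]; the minimal node is Oral Cavity (depth 2).
Process 2 alters [anterior], [distributed], [strident]; the lowest common ancestor is Coronal (depth 3 from Root).
Depth 2 < depth 3; Process 1 involves the structurally higher constituent Oral Cavity.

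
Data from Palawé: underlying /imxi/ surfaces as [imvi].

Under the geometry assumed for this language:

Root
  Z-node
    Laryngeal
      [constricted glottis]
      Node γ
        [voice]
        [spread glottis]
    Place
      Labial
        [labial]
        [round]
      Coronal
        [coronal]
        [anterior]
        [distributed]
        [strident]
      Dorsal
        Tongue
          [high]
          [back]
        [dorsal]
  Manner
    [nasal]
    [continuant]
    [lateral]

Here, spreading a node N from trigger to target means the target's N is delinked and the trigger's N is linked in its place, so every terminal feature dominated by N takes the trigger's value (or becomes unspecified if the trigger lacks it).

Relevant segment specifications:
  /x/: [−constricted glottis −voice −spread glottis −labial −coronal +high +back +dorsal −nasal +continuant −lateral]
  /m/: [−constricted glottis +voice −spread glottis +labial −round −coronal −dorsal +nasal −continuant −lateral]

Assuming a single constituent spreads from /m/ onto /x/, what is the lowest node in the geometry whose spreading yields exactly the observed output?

Z-node

Comparing /x/ with its surface form [v], the features that change are [voice], [labial], [round], [dorsal], [high], [back].
These terminals are all dominated by Z-node, and no proper subconstituent of Z-node covers them all; Z-node is their lowest common ancestor.
Spreading Z-node from /m/ overwrites each of those terminals with /m/'s values, yielding exactly [v].
Since [continuant], [nasal] are preserved even though /m/ disagrees there, no node above Z-node spread.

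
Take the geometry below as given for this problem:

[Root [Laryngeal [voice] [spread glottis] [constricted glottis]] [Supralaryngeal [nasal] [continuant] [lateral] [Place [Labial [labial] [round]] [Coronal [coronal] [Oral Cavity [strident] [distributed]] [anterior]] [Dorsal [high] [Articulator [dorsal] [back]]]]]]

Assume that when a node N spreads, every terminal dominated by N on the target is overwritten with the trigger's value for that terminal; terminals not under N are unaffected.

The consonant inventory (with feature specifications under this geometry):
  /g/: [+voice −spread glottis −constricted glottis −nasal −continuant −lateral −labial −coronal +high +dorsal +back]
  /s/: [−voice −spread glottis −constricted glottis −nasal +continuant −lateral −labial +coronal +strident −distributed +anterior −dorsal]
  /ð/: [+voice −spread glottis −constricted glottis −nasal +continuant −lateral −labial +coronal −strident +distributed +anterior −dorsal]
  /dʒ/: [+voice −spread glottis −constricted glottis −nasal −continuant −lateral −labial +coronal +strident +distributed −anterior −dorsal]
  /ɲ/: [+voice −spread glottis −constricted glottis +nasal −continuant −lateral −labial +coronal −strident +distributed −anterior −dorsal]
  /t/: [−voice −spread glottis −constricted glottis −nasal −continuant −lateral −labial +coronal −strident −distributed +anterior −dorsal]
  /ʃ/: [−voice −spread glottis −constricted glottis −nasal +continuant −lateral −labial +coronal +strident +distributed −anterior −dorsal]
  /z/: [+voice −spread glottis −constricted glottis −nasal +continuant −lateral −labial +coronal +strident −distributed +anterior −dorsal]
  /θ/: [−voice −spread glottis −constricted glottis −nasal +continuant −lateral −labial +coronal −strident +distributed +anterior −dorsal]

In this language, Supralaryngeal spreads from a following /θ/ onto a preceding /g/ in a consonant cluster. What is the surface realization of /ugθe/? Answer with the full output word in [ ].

[uðθe]

Supralaryngeal immediately or transitively dominates [nasal], [continuant], [lateral], [labial], [round], [coronal], [strident], [distributed], [anterior], [high], [dorsal], [back].
The target acquires /θ/'s values for everything under Supralaryngeal — [−nasal], [+continuant], [−lateral], [−labial], [+coronal], [−strident], [+distributed], [+anterior], [−dorsal] — while keeping its own [voice], [spread glottis], [constricted glottis].
This feature bundle is that of [ð], so /ugθe/ surfaces as [uðθe].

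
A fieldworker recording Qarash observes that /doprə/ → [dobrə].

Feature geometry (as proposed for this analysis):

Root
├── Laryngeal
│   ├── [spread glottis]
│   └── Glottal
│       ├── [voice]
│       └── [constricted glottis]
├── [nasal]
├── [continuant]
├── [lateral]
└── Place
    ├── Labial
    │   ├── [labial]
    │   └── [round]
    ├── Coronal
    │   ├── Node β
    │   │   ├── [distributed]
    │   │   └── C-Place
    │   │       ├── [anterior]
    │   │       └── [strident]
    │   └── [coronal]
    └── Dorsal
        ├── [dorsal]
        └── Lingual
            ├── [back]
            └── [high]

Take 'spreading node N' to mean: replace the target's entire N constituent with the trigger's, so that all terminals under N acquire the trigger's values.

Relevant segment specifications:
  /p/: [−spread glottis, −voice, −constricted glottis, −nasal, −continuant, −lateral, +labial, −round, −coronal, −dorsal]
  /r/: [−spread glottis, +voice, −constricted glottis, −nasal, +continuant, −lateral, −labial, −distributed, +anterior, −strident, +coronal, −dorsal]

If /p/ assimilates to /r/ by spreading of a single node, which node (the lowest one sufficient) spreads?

[voice]

The alternation /p/ → [b] changes [voice] and nothing else.
Since just one terminal is affected and it takes /r/'s value, spreading the terminal [voice] alone is sufficient and minimal.
[continuant], [coronal] stay as in /p/ although /r/ differs there, so no node dominating them spread; among the remaining candidates [voice] is the lowest that derives the output.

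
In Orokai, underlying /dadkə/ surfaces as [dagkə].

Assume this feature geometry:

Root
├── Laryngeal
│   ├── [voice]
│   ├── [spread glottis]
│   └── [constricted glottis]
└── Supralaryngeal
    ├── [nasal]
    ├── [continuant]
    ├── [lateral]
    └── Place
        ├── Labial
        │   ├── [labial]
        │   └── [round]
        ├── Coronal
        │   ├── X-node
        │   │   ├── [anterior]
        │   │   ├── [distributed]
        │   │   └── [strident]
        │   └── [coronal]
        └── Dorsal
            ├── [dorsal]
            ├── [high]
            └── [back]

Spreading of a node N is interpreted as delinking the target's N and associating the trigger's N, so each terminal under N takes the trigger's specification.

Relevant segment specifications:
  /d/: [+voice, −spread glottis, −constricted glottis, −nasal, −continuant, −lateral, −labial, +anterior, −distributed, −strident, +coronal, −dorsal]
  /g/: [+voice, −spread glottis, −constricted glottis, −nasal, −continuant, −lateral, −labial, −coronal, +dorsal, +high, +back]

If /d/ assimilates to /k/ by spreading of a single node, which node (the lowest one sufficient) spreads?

Place

The alternation /d/ → [g] changes [coronal], [anterior], [distributed], [strident], [dorsal], [high], [back] and nothing else.
In this geometry the lowest node dominating all of them is Place: every daughter of Place dominates only a proper subset, so no lower node suffices.
Delinking /d/'s Place and associating /k/'s Place gives precisely the feature bundle of [g].
[voice], a feature on which the two segments disagree outside Place, is unchanged — nothing dominating it spread, and Place is the minimal sufficient constituent.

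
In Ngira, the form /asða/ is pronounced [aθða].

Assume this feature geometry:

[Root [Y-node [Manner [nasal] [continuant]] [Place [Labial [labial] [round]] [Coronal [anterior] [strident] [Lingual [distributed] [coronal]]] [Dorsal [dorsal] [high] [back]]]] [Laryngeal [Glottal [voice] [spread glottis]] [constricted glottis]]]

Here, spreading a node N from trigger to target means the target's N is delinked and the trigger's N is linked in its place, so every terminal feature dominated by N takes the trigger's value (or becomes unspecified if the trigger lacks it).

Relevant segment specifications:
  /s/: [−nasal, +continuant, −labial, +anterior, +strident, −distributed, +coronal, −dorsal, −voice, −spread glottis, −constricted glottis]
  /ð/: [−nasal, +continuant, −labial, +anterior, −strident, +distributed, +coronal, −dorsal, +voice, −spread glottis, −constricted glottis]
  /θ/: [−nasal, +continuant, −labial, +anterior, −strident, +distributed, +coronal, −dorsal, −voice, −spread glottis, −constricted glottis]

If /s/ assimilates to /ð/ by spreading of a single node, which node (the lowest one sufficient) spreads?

Comparing /s/ with its surface form [θ], the features that change are [distributed], [strident].
The smallest constituent containing every changed terminal is Coronal — each of its daughters lacks at least one of the affected features.
If Coronal spreads, every terminal under it takes /ð/'s value, producing [θ] as observed.
[voice], a feature on which the two segments disagree outside Coronal, is unchanged — nothing dominating it spread, and Coronal is the minimal sufficient constituent.

Coronal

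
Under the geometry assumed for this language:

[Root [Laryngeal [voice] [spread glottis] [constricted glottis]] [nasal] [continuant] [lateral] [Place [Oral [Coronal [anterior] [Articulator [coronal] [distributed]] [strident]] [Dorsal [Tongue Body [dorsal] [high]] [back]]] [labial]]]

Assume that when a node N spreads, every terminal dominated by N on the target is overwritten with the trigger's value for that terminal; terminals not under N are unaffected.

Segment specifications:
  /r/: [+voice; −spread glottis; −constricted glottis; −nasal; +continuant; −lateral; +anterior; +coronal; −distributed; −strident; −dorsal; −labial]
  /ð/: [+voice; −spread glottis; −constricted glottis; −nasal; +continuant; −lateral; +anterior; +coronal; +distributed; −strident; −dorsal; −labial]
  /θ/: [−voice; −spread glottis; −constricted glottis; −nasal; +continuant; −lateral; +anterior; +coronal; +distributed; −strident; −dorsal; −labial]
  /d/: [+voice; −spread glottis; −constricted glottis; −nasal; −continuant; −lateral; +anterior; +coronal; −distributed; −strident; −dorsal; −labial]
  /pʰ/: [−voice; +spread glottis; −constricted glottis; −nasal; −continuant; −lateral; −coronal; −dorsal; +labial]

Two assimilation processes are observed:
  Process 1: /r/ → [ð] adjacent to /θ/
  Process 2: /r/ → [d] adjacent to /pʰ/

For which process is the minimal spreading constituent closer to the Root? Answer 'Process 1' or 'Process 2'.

Process 1: the feature that changes is [distributed]; the minimal node is [distributed] (depth 5).
Process 2: the feature that changes is [continuant]; the minimal node is [continuant] (depth 1).
Depth 1 < depth 5; Process 2 involves the structurally higher constituent [continuant].

Process 2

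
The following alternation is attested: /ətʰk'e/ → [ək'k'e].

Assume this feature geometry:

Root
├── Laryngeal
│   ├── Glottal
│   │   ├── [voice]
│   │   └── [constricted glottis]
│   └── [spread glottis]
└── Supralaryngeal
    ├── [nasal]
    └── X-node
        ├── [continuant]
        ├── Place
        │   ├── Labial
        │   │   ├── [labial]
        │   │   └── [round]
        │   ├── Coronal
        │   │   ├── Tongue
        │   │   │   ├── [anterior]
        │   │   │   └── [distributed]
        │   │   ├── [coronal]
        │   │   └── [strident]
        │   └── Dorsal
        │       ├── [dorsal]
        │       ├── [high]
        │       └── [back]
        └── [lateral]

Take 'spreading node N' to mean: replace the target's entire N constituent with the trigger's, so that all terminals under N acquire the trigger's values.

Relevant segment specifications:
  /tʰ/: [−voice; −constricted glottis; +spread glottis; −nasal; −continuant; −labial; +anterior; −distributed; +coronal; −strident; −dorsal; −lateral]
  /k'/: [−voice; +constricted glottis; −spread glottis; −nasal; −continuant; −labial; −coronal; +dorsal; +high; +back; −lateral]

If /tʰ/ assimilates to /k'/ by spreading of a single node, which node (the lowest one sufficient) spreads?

Comparing /tʰ/ with its surface form [k'], the features that change are [spread glottis], [constricted glottis], [coronal], [anterior], [distributed], [strident], [dorsal], [high], [back].
In this geometry the lowest node dominating all of them is Root: every daughter of Root dominates only a proper subset, so no lower node suffices.
Spreading Root from /k'/ overwrites each of those terminals with /k'/'s values, yielding exactly [k'].

Root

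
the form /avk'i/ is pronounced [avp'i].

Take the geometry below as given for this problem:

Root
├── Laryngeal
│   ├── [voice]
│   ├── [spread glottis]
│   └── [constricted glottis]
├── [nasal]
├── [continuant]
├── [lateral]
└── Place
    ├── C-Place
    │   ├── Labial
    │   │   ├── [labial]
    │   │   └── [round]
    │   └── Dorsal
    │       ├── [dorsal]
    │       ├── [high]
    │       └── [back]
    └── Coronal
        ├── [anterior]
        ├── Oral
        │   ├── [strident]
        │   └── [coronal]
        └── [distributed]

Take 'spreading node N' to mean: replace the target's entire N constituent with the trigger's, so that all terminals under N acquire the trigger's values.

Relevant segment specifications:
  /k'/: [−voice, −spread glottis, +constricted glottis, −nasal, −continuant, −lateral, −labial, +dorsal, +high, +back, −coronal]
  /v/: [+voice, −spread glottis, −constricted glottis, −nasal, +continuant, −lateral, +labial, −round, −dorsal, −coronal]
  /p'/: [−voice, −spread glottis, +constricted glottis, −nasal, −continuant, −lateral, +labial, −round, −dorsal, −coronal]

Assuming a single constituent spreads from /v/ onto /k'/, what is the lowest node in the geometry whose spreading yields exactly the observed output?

C-Place

Feature comparison: [labial], [round], [dorsal], [high], [back] differ between /k'/ and [p']; the remaining terminals match.
The smallest constituent containing every changed terminal is C-Place — each of its daughters lacks at least one of the affected features.
Delinking /k'/'s C-Place and associating /v/'s C-Place gives precisely the feature bundle of [p'].
Features on which the two segments disagree outside C-Place, such as [continuant], [constricted glottis], are unchanged — nothing dominating them spread, and C-Place is the minimal sufficient constituent.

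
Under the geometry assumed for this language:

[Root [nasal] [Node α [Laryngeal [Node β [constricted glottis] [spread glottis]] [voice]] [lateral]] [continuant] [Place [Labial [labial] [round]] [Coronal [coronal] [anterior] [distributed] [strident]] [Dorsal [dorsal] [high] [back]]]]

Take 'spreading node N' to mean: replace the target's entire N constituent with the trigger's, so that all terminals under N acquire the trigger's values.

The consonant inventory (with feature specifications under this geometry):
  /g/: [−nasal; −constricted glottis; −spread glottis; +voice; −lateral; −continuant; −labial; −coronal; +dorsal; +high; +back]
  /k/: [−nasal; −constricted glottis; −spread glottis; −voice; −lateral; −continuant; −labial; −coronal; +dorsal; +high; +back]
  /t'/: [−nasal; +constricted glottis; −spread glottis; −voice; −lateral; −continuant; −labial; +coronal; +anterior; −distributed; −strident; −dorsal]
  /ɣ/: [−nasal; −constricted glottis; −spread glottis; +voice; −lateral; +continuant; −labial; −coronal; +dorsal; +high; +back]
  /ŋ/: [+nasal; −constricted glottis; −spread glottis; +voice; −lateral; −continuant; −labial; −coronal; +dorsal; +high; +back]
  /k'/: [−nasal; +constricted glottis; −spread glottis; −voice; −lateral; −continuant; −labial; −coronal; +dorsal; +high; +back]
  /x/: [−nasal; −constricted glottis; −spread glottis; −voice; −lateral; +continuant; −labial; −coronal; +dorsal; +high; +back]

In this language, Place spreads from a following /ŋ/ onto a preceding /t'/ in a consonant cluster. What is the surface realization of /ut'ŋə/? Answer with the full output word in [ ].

[uk'ŋə]

Terminals under Place in this geometry: [labial], [round], [coronal], [anterior], [distributed], [strident], [dorsal], [high], [back].
The target acquires /ŋ/'s values for everything under Place — [−labial], [−coronal], [+dorsal], [+high], [+back] — while keeping its own [nasal], [constricted glottis], [spread glottis], ….
Among the inventory, only /k'/ has exactly this specification, giving the surface form [uk'ŋə].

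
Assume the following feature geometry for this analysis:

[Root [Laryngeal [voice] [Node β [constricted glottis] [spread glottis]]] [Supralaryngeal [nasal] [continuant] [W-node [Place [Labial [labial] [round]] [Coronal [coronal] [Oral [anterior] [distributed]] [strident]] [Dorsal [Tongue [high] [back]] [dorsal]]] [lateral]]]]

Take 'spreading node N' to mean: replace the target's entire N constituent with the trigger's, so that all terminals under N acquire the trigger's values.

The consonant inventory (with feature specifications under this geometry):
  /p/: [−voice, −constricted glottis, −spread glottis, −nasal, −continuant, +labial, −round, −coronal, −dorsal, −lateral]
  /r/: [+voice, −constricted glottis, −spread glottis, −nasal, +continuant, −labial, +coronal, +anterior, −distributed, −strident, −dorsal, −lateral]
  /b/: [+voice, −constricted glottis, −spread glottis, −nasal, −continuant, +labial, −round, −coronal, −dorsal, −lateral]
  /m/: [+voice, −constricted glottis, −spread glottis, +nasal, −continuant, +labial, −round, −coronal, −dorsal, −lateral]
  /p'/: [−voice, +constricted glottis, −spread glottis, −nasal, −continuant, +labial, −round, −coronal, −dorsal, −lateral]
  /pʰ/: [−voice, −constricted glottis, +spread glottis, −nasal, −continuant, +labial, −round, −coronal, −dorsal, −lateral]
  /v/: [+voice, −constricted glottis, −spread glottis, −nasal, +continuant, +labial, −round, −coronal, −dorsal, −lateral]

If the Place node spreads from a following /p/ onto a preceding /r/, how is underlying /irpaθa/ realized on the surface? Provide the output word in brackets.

Terminals under Place in this geometry: [labial], [round], [coronal], [anterior], [distributed], [strident], [high], [back], [dorsal].
After delinking /r/'s Place and linking /p/'s, the affected terminals become [+labial], [−round], [−coronal], [−dorsal]; [voice], [constricted glottis], [spread glottis], … (outside Place) are retained from /r/.
The resulting bundle matches /v/ in the inventory; substituting it for /r/ gives [ivpaθa].

[ivpaθa]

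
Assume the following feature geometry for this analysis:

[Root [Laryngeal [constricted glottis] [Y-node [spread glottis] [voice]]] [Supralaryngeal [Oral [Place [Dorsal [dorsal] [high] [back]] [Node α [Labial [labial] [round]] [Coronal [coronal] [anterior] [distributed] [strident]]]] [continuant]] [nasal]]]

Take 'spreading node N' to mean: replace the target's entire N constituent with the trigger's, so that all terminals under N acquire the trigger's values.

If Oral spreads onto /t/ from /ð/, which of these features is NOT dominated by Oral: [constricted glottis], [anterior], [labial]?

Oral dominates exactly [dorsal], [high], [back], [labial], [round], [coronal], [anterior], [distributed], [strident], [continuant].
[labial], [anterior] all lie under Oral, so they are overwritten when Oral spreads.
[constricted glottis] is not within the Oral subtree (it hangs from Laryngeal), so /t/'s [constricted glottis] value survives.

[constricted glottis]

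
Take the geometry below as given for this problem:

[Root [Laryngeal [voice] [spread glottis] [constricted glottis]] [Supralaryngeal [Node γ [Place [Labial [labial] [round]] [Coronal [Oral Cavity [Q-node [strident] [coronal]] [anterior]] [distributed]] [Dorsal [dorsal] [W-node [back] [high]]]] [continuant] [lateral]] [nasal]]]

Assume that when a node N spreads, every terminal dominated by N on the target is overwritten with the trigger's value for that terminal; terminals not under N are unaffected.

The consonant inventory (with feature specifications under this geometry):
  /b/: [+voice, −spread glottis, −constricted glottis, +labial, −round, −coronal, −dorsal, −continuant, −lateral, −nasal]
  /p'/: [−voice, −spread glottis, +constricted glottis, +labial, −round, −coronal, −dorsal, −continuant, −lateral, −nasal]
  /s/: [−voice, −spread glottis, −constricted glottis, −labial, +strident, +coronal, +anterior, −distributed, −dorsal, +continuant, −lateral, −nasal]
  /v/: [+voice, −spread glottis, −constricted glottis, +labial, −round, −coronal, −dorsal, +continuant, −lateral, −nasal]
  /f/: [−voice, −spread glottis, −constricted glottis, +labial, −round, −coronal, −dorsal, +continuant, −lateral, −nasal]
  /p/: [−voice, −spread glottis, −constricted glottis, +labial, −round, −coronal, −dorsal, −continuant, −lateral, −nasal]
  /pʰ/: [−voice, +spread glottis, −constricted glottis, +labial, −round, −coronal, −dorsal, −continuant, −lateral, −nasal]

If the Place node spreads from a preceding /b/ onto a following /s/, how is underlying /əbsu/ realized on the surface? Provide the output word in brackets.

Place immediately or transitively dominates [labial], [round], [strident], [coronal], [anterior], [distributed], [dorsal], [back], [high].
After delinking /s/'s Place and linking /b/'s, the affected terminals become [+labial], [−round], [−coronal], [−dorsal]; [voice], [spread glottis], [constricted glottis], … (outside Place) are retained from /s/.
Among the inventory, only /f/ has exactly this specification, giving the surface form [əbfu].

[əbfu]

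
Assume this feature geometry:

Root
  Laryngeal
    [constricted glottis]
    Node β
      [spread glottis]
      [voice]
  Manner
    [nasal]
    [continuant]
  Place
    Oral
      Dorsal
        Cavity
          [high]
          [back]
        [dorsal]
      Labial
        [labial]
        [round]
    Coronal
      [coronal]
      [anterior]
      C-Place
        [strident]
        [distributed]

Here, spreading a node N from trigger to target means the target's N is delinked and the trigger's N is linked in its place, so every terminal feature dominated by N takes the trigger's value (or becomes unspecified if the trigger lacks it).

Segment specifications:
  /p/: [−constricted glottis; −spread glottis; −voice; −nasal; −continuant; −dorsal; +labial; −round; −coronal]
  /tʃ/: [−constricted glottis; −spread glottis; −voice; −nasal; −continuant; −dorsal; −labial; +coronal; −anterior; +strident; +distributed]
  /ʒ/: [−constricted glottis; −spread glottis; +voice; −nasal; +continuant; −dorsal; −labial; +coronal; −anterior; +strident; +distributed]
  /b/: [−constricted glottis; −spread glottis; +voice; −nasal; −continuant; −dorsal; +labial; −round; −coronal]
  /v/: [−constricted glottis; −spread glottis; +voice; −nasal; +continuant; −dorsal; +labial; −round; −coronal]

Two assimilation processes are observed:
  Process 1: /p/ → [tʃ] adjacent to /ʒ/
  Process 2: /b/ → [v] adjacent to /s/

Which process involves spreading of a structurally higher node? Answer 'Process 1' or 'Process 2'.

Process 1 alters [labial], [round], [coronal], [anterior], [distributed], [strident]; the lowest common ancestor is Place (depth 1 from Root).
Process 2 alters [continuant]; the lowest dominating node is [continuant] (depth 2 from Root).
Place (depth 1) sits above [continuant] (depth 2), making Process 1 the one with the higher spreading node.

Process 1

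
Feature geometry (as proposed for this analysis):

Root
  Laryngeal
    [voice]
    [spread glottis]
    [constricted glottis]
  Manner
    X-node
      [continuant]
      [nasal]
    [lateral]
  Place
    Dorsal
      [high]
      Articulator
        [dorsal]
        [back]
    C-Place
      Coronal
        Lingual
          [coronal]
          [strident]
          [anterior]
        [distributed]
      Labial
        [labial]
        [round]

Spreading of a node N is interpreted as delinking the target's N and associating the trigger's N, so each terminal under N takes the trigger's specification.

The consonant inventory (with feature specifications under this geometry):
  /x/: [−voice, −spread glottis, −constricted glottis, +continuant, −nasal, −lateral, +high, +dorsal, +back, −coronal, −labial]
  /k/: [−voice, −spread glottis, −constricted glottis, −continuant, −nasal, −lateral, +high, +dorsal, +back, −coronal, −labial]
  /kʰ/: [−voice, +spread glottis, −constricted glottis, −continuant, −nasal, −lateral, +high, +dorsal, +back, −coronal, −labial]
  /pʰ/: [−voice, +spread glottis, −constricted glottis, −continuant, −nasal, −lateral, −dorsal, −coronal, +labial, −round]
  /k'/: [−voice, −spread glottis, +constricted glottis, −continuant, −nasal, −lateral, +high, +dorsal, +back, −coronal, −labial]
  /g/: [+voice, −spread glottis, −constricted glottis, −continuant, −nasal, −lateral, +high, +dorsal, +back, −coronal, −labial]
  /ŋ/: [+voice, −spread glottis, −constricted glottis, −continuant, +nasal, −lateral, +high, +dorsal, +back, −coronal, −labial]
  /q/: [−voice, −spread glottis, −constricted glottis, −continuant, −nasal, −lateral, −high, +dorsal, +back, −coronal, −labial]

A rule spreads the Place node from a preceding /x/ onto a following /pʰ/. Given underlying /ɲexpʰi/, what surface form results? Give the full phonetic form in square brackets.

[ɲexkʰi]

The Place node dominates the terminals [high], [dorsal], [back], [coronal], [strident], [anterior], [distributed], [labial], [round].
After delinking /pʰ/'s Place and linking /x/'s, the affected terminals become [+high], [+dorsal], [+back], [−coronal], [−labial]; [voice], [spread glottis], [constricted glottis], … (outside Place) are retained from /pʰ/.
The resulting bundle matches /kʰ/ in the inventory; substituting it for /pʰ/ gives [ɲexkʰi].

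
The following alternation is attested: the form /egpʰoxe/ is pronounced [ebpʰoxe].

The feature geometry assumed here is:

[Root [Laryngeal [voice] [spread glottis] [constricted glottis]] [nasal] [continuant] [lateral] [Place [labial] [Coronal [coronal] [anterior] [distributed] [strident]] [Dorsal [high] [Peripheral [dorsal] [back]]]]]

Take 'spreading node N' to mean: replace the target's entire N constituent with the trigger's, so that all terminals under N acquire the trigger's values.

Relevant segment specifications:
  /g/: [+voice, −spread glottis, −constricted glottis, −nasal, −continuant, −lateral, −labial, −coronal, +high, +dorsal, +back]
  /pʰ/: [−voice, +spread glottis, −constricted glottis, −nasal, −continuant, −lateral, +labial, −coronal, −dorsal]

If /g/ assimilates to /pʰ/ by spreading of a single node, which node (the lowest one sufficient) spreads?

/g/ and [b] differ in [labial], [dorsal], [high], [back]; every other specified feature is identical.
In this geometry the lowest node dominating all of them is Place: every daughter of Place dominates only a proper subset, so no lower node suffices.
If Place spreads, every terminal under it takes /pʰ/'s value, producing [b] as observed.
[spread glottis], [voice] — on which /pʰ/ differs from /g/ — are unchanged, so Root cannot have spread; the constituent is no larger than Place.

Place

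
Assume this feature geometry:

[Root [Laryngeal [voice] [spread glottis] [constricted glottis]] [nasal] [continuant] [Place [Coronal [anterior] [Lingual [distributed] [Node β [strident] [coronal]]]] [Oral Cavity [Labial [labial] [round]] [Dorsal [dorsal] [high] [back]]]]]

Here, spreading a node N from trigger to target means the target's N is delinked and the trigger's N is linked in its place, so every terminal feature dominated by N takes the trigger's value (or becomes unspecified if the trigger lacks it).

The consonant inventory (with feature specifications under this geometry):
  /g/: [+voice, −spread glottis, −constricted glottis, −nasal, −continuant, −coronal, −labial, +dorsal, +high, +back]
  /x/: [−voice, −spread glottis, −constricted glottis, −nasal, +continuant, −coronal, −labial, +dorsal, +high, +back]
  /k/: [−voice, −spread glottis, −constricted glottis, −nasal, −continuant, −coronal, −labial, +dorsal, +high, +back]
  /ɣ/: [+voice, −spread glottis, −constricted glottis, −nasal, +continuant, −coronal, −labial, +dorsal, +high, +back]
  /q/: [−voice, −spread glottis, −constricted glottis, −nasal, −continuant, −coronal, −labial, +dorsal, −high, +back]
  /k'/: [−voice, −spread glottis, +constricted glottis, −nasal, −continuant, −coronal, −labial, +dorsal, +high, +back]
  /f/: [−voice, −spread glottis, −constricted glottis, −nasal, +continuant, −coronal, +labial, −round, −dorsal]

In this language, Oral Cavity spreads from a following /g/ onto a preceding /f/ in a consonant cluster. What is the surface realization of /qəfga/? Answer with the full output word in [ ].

[qəxga]

The Oral Cavity node dominates the terminals [labial], [round], [dorsal], [high], [back].
Spreading Oral Cavity from /g/ onto /f/ replaces those values with /g/'s: [−labial], [+dorsal], [+high], [+back]. Features outside Oral Cavity ([voice], [spread glottis], [constricted glottis], …) stay as in /f/.
Among the inventory, only /x/ has exactly this specification, giving the surface form [qəxga].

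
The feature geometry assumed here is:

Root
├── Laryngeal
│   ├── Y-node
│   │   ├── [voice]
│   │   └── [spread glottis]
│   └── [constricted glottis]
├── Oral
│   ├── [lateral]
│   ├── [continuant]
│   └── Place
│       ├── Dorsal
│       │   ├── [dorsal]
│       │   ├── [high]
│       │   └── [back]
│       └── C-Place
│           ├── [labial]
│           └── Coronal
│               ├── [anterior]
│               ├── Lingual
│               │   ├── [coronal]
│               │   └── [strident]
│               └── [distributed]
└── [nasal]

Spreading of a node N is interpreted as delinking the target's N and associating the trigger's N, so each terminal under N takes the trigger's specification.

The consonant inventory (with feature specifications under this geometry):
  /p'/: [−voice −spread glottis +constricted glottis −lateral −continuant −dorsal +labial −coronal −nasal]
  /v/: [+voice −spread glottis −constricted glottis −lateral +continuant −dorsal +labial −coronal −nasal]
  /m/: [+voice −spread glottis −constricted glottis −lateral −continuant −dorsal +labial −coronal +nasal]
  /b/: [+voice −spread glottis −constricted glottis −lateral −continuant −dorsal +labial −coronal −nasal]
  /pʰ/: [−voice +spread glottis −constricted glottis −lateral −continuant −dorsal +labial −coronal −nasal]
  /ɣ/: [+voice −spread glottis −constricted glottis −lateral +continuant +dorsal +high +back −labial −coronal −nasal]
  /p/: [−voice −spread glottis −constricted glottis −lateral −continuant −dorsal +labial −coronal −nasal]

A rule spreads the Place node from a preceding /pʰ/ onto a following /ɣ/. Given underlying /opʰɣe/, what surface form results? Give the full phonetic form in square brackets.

The Place node dominates the terminals [dorsal], [high], [back], [labial], [anterior], [coronal], [strident], [distributed].
After delinking /ɣ/'s Place and linking /pʰ/'s, the affected terminals become [−dorsal], [+labial], [−coronal]; [voice], [spread glottis], [constricted glottis], … (outside Place) are retained from /ɣ/.
This feature bundle is that of [v], so /opʰɣe/ surfaces as [opʰve].

[opʰve]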